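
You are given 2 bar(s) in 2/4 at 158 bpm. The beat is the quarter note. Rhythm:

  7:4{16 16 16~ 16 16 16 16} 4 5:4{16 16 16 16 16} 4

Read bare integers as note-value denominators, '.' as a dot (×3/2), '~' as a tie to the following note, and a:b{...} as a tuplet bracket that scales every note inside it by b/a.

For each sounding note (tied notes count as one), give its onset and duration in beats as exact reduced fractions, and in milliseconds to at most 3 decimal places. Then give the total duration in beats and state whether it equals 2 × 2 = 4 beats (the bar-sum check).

1) 0.0ms=0b +54.25ms=1/7b
2) 54.25ms=1/7b +54.25ms=1/7b
3) 108.499ms=2/7b +108.499ms=2/7b
4) 216.998ms=4/7b +54.25ms=1/7b
5) 271.248ms=5/7b +54.25ms=1/7b
6) 325.497ms=6/7b +54.25ms=1/7b
7) 379.747ms=1b +379.747ms=1b
8) 759.494ms=2b +75.949ms=1/5b
9) 835.443ms=11/5b +75.949ms=1/5b
10) 911.392ms=12/5b +75.949ms=1/5b
11) 987.342ms=13/5b +75.949ms=1/5b
12) 1063.291ms=14/5b +75.949ms=1/5b
13) 1139.241ms=3b +379.747ms=1b
Σ=4b of 4 (158bpm 2/4) — PASS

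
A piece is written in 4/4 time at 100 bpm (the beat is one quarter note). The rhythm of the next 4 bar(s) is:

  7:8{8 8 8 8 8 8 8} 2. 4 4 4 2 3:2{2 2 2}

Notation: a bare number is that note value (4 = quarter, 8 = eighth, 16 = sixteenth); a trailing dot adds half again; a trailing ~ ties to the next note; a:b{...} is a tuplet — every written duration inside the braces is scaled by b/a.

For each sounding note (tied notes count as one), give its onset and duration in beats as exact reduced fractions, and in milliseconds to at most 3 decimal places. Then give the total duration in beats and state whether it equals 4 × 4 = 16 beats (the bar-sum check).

1) 0.0ms=0b +342.857ms=4/7b
2) 342.857ms=4/7b +342.857ms=4/7b
3) 685.714ms=8/7b +342.857ms=4/7b
4) 1028.571ms=12/7b +342.857ms=4/7b
5) 1371.429ms=16/7b +342.857ms=4/7b
6) 1714.286ms=20/7b +342.857ms=4/7b
7) 2057.143ms=24/7b +342.857ms=4/7b
8) 2400.0ms=4b +1800.0ms=3b
9) 4200.0ms=7b +600.0ms=1b
10) 4800.0ms=8b +600.0ms=1b
11) 5400.0ms=9b +600.0ms=1b
12) 6000.0ms=10b +1200.0ms=2b
13) 7200.0ms=12b +800.0ms=4/3b
14) 8000.0ms=40/3b +800.0ms=4/3b
15) 8800.0ms=44/3b +800.0ms=4/3b
Σ=16b of 16 (100bpm 4/4) — PASS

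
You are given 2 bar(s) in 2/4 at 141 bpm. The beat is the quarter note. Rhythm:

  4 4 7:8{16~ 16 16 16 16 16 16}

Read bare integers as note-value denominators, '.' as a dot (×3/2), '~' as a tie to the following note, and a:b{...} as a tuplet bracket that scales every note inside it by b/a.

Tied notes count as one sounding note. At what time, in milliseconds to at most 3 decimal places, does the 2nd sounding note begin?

note 2 onset = 1b = 425.532ms

1. 0.0ms @ 0 + 425.532ms (1)
2. 425.532ms @ 1 + 425.532ms (1)
3. 851.064ms @ 2 + 243.161ms (4/7)
4. 1094.225ms @ 18/7 + 121.581ms (2/7)
5. 1215.805ms @ 20/7 + 121.581ms (2/7)
6. 1337.386ms @ 22/7 + 121.581ms (2/7)
7. 1458.967ms @ 24/7 + 121.581ms (2/7)
8. 1580.547ms @ 26/7 + 121.581ms (2/7)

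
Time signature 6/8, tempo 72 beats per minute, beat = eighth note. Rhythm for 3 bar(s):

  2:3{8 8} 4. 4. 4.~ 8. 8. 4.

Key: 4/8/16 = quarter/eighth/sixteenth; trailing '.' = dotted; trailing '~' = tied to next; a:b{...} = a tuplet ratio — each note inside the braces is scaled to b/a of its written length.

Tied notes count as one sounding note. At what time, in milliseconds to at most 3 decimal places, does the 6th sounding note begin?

1. 0.0ms @ 0 + 1250.0ms (3/2)
2. 1250.0ms @ 3/2 + 1250.0ms (3/2)
3. 2500.0ms @ 3 + 2500.0ms (3)
4. 5000.0ms @ 6 + 2500.0ms (3)
5. 7500.0ms @ 9 + 3750.0ms (9/2)
6. 11250.0ms @ 27/2 + 1250.0ms (3/2)
7. 12500.0ms @ 15 + 2500.0ms (3)

note 6 onset = 27/2b = 11250.0ms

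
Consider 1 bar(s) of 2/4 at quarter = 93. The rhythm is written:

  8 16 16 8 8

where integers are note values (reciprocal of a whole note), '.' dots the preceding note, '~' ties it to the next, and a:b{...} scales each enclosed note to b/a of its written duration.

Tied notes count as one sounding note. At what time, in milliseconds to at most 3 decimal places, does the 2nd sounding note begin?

note 2 onset = 1/2b = 322.581ms

1. 0.0ms @ 0 + 322.581ms (1/2)
2. 322.581ms @ 1/2 + 161.29ms (1/4)
3. 483.871ms @ 3/4 + 161.29ms (1/4)
4. 645.161ms @ 1 + 322.581ms (1/2)
5. 967.742ms @ 3/2 + 322.581ms (1/2)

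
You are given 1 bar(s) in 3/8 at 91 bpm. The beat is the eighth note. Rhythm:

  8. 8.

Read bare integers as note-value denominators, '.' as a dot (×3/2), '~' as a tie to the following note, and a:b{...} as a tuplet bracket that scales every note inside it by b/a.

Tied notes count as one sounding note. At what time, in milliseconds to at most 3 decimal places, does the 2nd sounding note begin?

note 2 onset = 3/2b = 989.011ms

1. 0.0ms @ 0 + 989.011ms (3/2)
2. 989.011ms @ 3/2 + 989.011ms (3/2)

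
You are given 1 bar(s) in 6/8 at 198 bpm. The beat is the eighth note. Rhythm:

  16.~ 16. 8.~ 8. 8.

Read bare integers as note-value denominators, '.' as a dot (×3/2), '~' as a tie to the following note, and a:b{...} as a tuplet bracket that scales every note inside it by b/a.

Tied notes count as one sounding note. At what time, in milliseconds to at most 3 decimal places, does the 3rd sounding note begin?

note 3 onset = 9/2b = 1363.636ms

1. 0.0ms @ 0 + 454.545ms (3/2)
2. 454.545ms @ 3/2 + 909.091ms (3)
3. 1363.636ms @ 9/2 + 454.545ms (3/2)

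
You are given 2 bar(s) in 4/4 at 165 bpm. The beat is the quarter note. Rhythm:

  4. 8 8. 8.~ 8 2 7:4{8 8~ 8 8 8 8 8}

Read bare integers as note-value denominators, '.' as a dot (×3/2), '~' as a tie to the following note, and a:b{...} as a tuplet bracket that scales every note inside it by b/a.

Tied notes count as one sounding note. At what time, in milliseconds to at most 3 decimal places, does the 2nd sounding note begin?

note 2 onset = 3/2b = 545.455ms

1. 0.0ms @ 0 + 545.455ms (3/2)
2. 545.455ms @ 3/2 + 181.818ms (1/2)
3. 727.273ms @ 2 + 272.727ms (3/4)
4. 1000.0ms @ 11/4 + 454.545ms (5/4)
5. 1454.545ms @ 4 + 727.273ms (2)
6. 2181.818ms @ 6 + 103.896ms (2/7)
7. 2285.714ms @ 44/7 + 207.792ms (4/7)
8. 2493.506ms @ 48/7 + 103.896ms (2/7)
9. 2597.403ms @ 50/7 + 103.896ms (2/7)
10. 2701.299ms @ 52/7 + 103.896ms (2/7)
11. 2805.195ms @ 54/7 + 103.896ms (2/7)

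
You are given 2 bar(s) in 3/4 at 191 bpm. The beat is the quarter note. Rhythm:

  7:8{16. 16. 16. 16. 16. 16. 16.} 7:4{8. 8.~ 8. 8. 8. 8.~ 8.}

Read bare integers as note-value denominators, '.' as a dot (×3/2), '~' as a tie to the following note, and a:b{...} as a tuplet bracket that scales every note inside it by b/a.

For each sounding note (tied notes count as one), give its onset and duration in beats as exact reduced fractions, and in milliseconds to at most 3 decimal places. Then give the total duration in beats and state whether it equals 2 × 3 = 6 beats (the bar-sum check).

1) 0.0ms=0b +134.63ms=3/7b
2) 134.63ms=3/7b +134.63ms=3/7b
3) 269.26ms=6/7b +134.63ms=3/7b
4) 403.889ms=9/7b +134.63ms=3/7b
5) 538.519ms=12/7b +134.63ms=3/7b
6) 673.149ms=15/7b +134.63ms=3/7b
7) 807.779ms=18/7b +134.63ms=3/7b
8) 942.408ms=3b +134.63ms=3/7b
9) 1077.038ms=24/7b +269.26ms=6/7b
10) 1346.298ms=30/7b +134.63ms=3/7b
11) 1480.927ms=33/7b +134.63ms=3/7b
12) 1615.557ms=36/7b +269.26ms=6/7b
Σ=6b of 6 (191bpm 3/4) — PASS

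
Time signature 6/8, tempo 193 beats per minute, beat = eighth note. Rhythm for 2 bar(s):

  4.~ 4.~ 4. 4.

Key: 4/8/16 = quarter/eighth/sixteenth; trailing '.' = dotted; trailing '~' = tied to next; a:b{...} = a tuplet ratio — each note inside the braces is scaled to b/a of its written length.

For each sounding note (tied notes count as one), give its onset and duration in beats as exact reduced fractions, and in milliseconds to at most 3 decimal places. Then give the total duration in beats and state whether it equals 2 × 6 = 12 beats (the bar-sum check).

1) 0.0ms=0b +2797.927ms=9b
2) 2797.927ms=9b +932.642ms=3b
Σ=12b of 12 (193bpm 6/8) — PASS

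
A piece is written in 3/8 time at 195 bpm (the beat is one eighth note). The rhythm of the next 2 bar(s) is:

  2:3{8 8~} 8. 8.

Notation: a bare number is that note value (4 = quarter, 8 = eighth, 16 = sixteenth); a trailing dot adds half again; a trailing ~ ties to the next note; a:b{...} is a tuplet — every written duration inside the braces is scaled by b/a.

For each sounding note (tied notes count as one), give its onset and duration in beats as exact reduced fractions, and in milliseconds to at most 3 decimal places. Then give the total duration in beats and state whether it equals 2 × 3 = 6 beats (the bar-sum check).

1) 0.0ms=0b +461.538ms=3/2b
2) 461.538ms=3/2b +923.077ms=3b
3) 1384.615ms=9/2b +461.538ms=3/2b
Σ=6b of 6 (195bpm 3/8) — PASS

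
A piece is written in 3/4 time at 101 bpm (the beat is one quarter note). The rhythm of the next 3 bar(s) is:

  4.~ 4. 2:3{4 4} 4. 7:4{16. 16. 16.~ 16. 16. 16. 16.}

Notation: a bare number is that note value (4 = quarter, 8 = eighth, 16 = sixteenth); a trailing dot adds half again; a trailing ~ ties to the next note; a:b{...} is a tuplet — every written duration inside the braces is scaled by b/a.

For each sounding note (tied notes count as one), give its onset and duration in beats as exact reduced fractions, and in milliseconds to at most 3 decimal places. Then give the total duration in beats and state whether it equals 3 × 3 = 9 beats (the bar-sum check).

1) 0.0ms=0b +1782.178ms=3b
2) 1782.178ms=3b +891.089ms=3/2b
3) 2673.267ms=9/2b +891.089ms=3/2b
4) 3564.356ms=6b +891.089ms=3/2b
5) 4455.446ms=15/2b +127.298ms=3/14b
6) 4582.744ms=54/7b +127.298ms=3/14b
7) 4710.042ms=111/14b +254.597ms=3/7b
8) 4964.639ms=117/14b +127.298ms=3/14b
9) 5091.938ms=60/7b +127.298ms=3/14b
10) 5219.236ms=123/14b +127.298ms=3/14b
Σ=9b of 9 (101bpm 3/4) — PASS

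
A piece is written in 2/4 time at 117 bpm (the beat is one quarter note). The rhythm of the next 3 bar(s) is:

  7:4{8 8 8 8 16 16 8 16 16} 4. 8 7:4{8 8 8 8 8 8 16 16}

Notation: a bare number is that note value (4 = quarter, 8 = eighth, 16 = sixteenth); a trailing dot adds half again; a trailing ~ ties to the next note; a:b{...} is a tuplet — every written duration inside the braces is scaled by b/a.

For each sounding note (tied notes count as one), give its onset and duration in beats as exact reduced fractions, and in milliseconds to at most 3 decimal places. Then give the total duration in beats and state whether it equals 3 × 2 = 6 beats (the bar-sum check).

1) 0.0ms=0b +146.52ms=2/7b
2) 146.52ms=2/7b +146.52ms=2/7b
3) 293.04ms=4/7b +146.52ms=2/7b
4) 439.56ms=6/7b +146.52ms=2/7b
5) 586.081ms=8/7b +73.26ms=1/7b
6) 659.341ms=9/7b +73.26ms=1/7b
7) 732.601ms=10/7b +146.52ms=2/7b
8) 879.121ms=12/7b +73.26ms=1/7b
9) 952.381ms=13/7b +73.26ms=1/7b
10) 1025.641ms=2b +769.231ms=3/2b
11) 1794.872ms=7/2b +256.41ms=1/2b
12) 2051.282ms=4b +146.52ms=2/7b
13) 2197.802ms=30/7b +146.52ms=2/7b
14) 2344.322ms=32/7b +146.52ms=2/7b
15) 2490.842ms=34/7b +146.52ms=2/7b
16) 2637.363ms=36/7b +146.52ms=2/7b
17) 2783.883ms=38/7b +146.52ms=2/7b
18) 2930.403ms=40/7b +73.26ms=1/7b
19) 3003.663ms=41/7b +73.26ms=1/7b
Σ=6b of 6 (117bpm 2/4) — PASS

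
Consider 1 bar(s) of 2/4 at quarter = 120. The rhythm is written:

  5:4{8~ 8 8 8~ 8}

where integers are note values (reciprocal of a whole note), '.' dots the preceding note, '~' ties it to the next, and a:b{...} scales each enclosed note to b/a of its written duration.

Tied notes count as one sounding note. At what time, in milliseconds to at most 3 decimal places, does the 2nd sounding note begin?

1. 0.0ms @ 0 + 400.0ms (4/5)
2. 400.0ms @ 4/5 + 200.0ms (2/5)
3. 600.0ms @ 6/5 + 400.0ms (4/5)

note 2 onset = 4/5b = 400.0ms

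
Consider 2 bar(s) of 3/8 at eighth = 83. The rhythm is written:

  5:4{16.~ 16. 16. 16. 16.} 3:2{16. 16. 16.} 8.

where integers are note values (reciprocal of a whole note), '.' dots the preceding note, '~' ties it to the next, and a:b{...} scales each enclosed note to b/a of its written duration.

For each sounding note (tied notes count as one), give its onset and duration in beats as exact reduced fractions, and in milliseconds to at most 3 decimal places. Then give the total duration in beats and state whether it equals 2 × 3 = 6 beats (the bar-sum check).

1) 0.0ms=0b +867.47ms=6/5b
2) 867.47ms=6/5b +433.735ms=3/5b
3) 1301.205ms=9/5b +433.735ms=3/5b
4) 1734.94ms=12/5b +433.735ms=3/5b
5) 2168.675ms=3b +361.446ms=1/2b
6) 2530.12ms=7/2b +361.446ms=1/2b
7) 2891.566ms=4b +361.446ms=1/2b
8) 3253.012ms=9/2b +1084.337ms=3/2b
Σ=6b of 6 (83bpm 3/8) — PASS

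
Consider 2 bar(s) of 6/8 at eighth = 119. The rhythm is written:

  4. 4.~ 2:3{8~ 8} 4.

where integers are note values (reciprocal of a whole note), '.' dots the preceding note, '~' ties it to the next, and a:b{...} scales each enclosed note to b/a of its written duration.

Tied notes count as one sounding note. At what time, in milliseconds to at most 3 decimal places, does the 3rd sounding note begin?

note 3 onset = 9b = 4537.815ms

1. 0.0ms @ 0 + 1512.605ms (3)
2. 1512.605ms @ 3 + 3025.21ms (6)
3. 4537.815ms @ 9 + 1512.605ms (3)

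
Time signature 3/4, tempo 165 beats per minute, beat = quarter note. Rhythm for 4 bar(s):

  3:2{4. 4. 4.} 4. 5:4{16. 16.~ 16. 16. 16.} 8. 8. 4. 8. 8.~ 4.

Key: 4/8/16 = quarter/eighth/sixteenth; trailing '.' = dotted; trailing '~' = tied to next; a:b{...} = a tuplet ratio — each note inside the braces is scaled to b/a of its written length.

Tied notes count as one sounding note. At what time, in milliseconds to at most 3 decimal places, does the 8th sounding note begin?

1. 0.0ms @ 0 + 363.636ms (1)
2. 363.636ms @ 1 + 363.636ms (1)
3. 727.273ms @ 2 + 363.636ms (1)
4. 1090.909ms @ 3 + 545.455ms (3/2)
5. 1636.364ms @ 9/2 + 109.091ms (3/10)
6. 1745.455ms @ 24/5 + 218.182ms (3/5)
7. 1963.636ms @ 27/5 + 109.091ms (3/10)
8. 2072.727ms @ 57/10 + 109.091ms (3/10)
9. 2181.818ms @ 6 + 272.727ms (3/4)
10. 2454.545ms @ 27/4 + 272.727ms (3/4)
11. 2727.273ms @ 15/2 + 545.455ms (3/2)
12. 3272.727ms @ 9 + 272.727ms (3/4)
13. 3545.455ms @ 39/4 + 818.182ms (9/4)

note 8 onset = 57/10b = 2072.727ms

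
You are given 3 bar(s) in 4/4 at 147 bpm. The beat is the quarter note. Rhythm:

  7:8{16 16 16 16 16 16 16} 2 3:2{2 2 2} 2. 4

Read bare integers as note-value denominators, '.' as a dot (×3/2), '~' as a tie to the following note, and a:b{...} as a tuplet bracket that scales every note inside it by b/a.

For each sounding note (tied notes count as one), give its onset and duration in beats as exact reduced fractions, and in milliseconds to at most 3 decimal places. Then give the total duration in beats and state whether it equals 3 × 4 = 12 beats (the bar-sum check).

1) 0.0ms=0b +116.618ms=2/7b
2) 116.618ms=2/7b +116.618ms=2/7b
3) 233.236ms=4/7b +116.618ms=2/7b
4) 349.854ms=6/7b +116.618ms=2/7b
5) 466.472ms=8/7b +116.618ms=2/7b
6) 583.09ms=10/7b +116.618ms=2/7b
7) 699.708ms=12/7b +116.618ms=2/7b
8) 816.327ms=2b +816.327ms=2b
9) 1632.653ms=4b +544.218ms=4/3b
10) 2176.871ms=16/3b +544.218ms=4/3b
11) 2721.088ms=20/3b +544.218ms=4/3b
12) 3265.306ms=8b +1224.49ms=3b
13) 4489.796ms=11b +408.163ms=1b
Σ=12b of 12 (147bpm 4/4) — PASS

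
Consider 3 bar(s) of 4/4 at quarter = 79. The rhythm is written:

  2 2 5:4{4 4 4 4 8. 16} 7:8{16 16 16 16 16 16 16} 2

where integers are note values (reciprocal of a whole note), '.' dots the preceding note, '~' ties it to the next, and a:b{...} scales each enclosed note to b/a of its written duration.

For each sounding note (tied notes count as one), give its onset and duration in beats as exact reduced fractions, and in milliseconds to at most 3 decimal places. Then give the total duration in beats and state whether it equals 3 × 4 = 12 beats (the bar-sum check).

1) 0.0ms=0b +1518.987ms=2b
2) 1518.987ms=2b +1518.987ms=2b
3) 3037.975ms=4b +607.595ms=4/5b
4) 3645.57ms=24/5b +607.595ms=4/5b
5) 4253.165ms=28/5b +607.595ms=4/5b
6) 4860.759ms=32/5b +607.595ms=4/5b
7) 5468.354ms=36/5b +455.696ms=3/5b
8) 5924.051ms=39/5b +151.899ms=1/5b
9) 6075.949ms=8b +216.998ms=2/7b
10) 6292.948ms=58/7b +216.998ms=2/7b
11) 6509.946ms=60/7b +216.998ms=2/7b
12) 6726.944ms=62/7b +216.998ms=2/7b
13) 6943.942ms=64/7b +216.998ms=2/7b
14) 7160.94ms=66/7b +216.998ms=2/7b
15) 7377.939ms=68/7b +216.998ms=2/7b
16) 7594.937ms=10b +1518.987ms=2b
Σ=12b of 12 (79bpm 4/4) — PASS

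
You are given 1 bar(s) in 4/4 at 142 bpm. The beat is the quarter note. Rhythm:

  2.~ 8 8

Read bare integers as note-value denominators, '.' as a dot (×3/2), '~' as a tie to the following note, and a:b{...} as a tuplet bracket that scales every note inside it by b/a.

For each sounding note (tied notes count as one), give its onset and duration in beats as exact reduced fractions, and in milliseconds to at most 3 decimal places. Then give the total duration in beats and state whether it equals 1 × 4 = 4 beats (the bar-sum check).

1) 0.0ms=0b +1478.873ms=7/2b
2) 1478.873ms=7/2b +211.268ms=1/2b
Σ=4b of 4 (142bpm 4/4) — PASS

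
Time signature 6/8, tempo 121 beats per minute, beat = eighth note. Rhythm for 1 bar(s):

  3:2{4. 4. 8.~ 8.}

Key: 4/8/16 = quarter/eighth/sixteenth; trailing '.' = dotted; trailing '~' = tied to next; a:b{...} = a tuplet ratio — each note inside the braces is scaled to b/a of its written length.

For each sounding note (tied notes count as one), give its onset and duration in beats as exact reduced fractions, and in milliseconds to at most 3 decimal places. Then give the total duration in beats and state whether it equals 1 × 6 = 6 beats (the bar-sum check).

1) 0.0ms=0b +991.736ms=2b
2) 991.736ms=2b +991.736ms=2b
3) 1983.471ms=4b +991.736ms=2b
Σ=6b of 6 (121bpm 6/8) — PASS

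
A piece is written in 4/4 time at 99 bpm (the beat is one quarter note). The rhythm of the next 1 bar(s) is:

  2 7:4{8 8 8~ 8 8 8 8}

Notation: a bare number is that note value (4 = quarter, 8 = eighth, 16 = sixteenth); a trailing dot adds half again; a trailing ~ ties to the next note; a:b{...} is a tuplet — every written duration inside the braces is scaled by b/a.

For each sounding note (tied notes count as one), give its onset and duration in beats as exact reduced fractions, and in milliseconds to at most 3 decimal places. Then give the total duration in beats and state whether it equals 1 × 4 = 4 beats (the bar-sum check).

1) 0.0ms=0b +1212.121ms=2b
2) 1212.121ms=2b +173.16ms=2/7b
3) 1385.281ms=16/7b +173.16ms=2/7b
4) 1558.442ms=18/7b +346.32ms=4/7b
5) 1904.762ms=22/7b +173.16ms=2/7b
6) 2077.922ms=24/7b +173.16ms=2/7b
7) 2251.082ms=26/7b +173.16ms=2/7b
Σ=4b of 4 (99bpm 4/4) — PASS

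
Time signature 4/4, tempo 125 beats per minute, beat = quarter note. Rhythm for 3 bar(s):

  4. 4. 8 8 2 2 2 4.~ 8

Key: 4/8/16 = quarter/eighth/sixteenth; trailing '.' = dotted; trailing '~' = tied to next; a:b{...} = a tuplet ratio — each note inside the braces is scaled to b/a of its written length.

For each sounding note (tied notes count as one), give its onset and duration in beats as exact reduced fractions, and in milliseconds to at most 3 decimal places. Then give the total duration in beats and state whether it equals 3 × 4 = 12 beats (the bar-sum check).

1) 0.0ms=0b +720.0ms=3/2b
2) 720.0ms=3/2b +720.0ms=3/2b
3) 1440.0ms=3b +240.0ms=1/2b
4) 1680.0ms=7/2b +240.0ms=1/2b
5) 1920.0ms=4b +960.0ms=2b
6) 2880.0ms=6b +960.0ms=2b
7) 3840.0ms=8b +960.0ms=2b
8) 4800.0ms=10b +960.0ms=2b
Σ=12b of 12 (125bpm 4/4) — PASS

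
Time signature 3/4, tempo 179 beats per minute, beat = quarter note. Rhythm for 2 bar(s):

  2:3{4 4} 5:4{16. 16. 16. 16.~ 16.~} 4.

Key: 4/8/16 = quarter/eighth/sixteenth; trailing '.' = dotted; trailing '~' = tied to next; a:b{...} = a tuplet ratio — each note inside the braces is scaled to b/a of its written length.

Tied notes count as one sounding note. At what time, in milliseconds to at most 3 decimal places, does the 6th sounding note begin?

note 6 onset = 39/10b = 1307.263ms

1. 0.0ms @ 0 + 502.793ms (3/2)
2. 502.793ms @ 3/2 + 502.793ms (3/2)
3. 1005.587ms @ 3 + 100.559ms (3/10)
4. 1106.145ms @ 33/10 + 100.559ms (3/10)
5. 1206.704ms @ 18/5 + 100.559ms (3/10)
6. 1307.263ms @ 39/10 + 703.911ms (21/10)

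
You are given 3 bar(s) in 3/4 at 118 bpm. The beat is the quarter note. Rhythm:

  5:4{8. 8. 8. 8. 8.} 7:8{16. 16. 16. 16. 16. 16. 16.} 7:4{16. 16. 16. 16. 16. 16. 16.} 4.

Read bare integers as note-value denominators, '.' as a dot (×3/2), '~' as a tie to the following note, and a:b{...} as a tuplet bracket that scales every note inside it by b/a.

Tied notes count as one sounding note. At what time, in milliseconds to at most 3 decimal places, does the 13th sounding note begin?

note 13 onset = 6b = 3050.847ms

1. 0.0ms @ 0 + 305.085ms (3/5)
2. 305.085ms @ 3/5 + 305.085ms (3/5)
3. 610.169ms @ 6/5 + 305.085ms (3/5)
4. 915.254ms @ 9/5 + 305.085ms (3/5)
5. 1220.339ms @ 12/5 + 305.085ms (3/5)
6. 1525.424ms @ 3 + 217.918ms (3/7)
7. 1743.341ms @ 24/7 + 217.918ms (3/7)
8. 1961.259ms @ 27/7 + 217.918ms (3/7)
9. 2179.177ms @ 30/7 + 217.918ms (3/7)
10. 2397.094ms @ 33/7 + 217.918ms (3/7)
11. 2615.012ms @ 36/7 + 217.918ms (3/7)
12. 2832.93ms @ 39/7 + 217.918ms (3/7)
13. 3050.847ms @ 6 + 108.959ms (3/14)
14. 3159.806ms @ 87/14 + 108.959ms (3/14)
15. 3268.765ms @ 45/7 + 108.959ms (3/14)
16. 3377.724ms @ 93/14 + 108.959ms (3/14)
17. 3486.683ms @ 48/7 + 108.959ms (3/14)
18. 3595.642ms @ 99/14 + 108.959ms (3/14)
19. 3704.6ms @ 51/7 + 108.959ms (3/14)
20. 3813.559ms @ 15/2 + 762.712ms (3/2)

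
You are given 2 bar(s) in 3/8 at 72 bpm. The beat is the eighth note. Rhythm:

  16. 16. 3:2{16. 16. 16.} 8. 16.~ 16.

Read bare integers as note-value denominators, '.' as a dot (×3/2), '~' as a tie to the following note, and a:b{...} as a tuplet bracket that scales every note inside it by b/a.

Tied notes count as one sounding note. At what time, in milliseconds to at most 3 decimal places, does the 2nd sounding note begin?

1. 0.0ms @ 0 + 625.0ms (3/4)
2. 625.0ms @ 3/4 + 625.0ms (3/4)
3. 1250.0ms @ 3/2 + 416.667ms (1/2)
4. 1666.667ms @ 2 + 416.667ms (1/2)
5. 2083.333ms @ 5/2 + 416.667ms (1/2)
6. 2500.0ms @ 3 + 1250.0ms (3/2)
7. 3750.0ms @ 9/2 + 1250.0ms (3/2)

note 2 onset = 3/4b = 625.0ms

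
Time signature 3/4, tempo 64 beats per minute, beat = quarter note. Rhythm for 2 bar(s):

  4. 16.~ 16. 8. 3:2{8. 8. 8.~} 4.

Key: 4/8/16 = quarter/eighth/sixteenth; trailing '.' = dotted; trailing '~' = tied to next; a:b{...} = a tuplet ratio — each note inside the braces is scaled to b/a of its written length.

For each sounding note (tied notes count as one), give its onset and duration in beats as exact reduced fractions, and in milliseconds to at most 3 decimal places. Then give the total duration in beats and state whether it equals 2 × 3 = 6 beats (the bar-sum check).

1) 0.0ms=0b +1406.25ms=3/2b
2) 1406.25ms=3/2b +703.125ms=3/4b
3) 2109.375ms=9/4b +703.125ms=3/4b
4) 2812.5ms=3b +468.75ms=1/2b
5) 3281.25ms=7/2b +468.75ms=1/2b
6) 3750.0ms=4b +1875.0ms=2b
Σ=6b of 6 (64bpm 3/4) — PASS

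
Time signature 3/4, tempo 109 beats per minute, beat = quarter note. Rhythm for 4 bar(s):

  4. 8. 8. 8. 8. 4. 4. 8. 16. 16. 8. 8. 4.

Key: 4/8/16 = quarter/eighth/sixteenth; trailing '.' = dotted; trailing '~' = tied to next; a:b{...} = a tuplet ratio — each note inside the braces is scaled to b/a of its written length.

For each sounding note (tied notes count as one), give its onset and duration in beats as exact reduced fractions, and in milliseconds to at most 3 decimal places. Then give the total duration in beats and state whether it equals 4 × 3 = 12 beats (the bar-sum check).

1) 0.0ms=0b +825.688ms=3/2b
2) 825.688ms=3/2b +412.844ms=3/4b
3) 1238.532ms=9/4b +412.844ms=3/4b
4) 1651.376ms=3b +412.844ms=3/4b
5) 2064.22ms=15/4b +412.844ms=3/4b
6) 2477.064ms=9/2b +825.688ms=3/2b
7) 3302.752ms=6b +825.688ms=3/2b
8) 4128.44ms=15/2b +412.844ms=3/4b
9) 4541.284ms=33/4b +206.422ms=3/8b
10) 4747.706ms=69/8b +206.422ms=3/8b
11) 4954.128ms=9b +412.844ms=3/4b
12) 5366.972ms=39/4b +412.844ms=3/4b
13) 5779.817ms=21/2b +825.688ms=3/2b
Σ=12b of 12 (109bpm 3/4) — PASS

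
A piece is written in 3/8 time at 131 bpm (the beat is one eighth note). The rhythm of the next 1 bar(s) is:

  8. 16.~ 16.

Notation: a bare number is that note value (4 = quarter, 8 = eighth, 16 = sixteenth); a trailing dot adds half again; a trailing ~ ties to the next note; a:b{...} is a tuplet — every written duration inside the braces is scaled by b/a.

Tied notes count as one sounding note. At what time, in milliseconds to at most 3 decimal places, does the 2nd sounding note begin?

1. 0.0ms @ 0 + 687.023ms (3/2)
2. 687.023ms @ 3/2 + 687.023ms (3/2)

note 2 onset = 3/2b = 687.023ms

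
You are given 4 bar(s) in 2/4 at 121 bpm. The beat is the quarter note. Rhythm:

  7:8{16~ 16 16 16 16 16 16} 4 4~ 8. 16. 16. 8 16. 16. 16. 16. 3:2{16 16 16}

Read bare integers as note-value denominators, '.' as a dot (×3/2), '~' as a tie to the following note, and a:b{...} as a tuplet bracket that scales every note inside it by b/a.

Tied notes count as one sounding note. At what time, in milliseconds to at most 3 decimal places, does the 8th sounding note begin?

note 8 onset = 3b = 1487.603ms

1. 0.0ms @ 0 + 283.353ms (4/7)
2. 283.353ms @ 4/7 + 141.677ms (2/7)
3. 425.03ms @ 6/7 + 141.677ms (2/7)
4. 566.706ms @ 8/7 + 141.677ms (2/7)
5. 708.383ms @ 10/7 + 141.677ms (2/7)
6. 850.059ms @ 12/7 + 141.677ms (2/7)
7. 991.736ms @ 2 + 495.868ms (1)
8. 1487.603ms @ 3 + 867.769ms (7/4)
9. 2355.372ms @ 19/4 + 185.95ms (3/8)
10. 2541.322ms @ 41/8 + 185.95ms (3/8)
11. 2727.273ms @ 11/2 + 247.934ms (1/2)
12. 2975.207ms @ 6 + 185.95ms (3/8)
13. 3161.157ms @ 51/8 + 185.95ms (3/8)
14. 3347.107ms @ 27/4 + 185.95ms (3/8)
15. 3533.058ms @ 57/8 + 185.95ms (3/8)
16. 3719.008ms @ 15/2 + 82.645ms (1/6)
17. 3801.653ms @ 23/3 + 82.645ms (1/6)
18. 3884.298ms @ 47/6 + 82.645ms (1/6)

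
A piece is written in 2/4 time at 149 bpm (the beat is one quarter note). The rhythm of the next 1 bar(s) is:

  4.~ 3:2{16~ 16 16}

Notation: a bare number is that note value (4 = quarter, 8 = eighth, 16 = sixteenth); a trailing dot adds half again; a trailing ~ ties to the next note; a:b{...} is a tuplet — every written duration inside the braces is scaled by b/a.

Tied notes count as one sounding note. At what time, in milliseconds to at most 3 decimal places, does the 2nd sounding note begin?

1. 0.0ms @ 0 + 738.255ms (11/6)
2. 738.255ms @ 11/6 + 67.114ms (1/6)

note 2 onset = 11/6b = 738.255ms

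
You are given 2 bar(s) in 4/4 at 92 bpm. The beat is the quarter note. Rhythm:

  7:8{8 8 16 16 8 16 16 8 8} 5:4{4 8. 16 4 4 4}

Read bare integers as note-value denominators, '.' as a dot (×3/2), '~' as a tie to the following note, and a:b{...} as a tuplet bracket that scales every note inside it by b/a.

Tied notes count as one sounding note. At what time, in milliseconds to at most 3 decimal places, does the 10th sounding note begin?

1. 0.0ms @ 0 + 372.671ms (4/7)
2. 372.671ms @ 4/7 + 372.671ms (4/7)
3. 745.342ms @ 8/7 + 186.335ms (2/7)
4. 931.677ms @ 10/7 + 186.335ms (2/7)
5. 1118.012ms @ 12/7 + 372.671ms (4/7)
6. 1490.683ms @ 16/7 + 186.335ms (2/7)
7. 1677.019ms @ 18/7 + 186.335ms (2/7)
8. 1863.354ms @ 20/7 + 372.671ms (4/7)
9. 2236.025ms @ 24/7 + 372.671ms (4/7)
10. 2608.696ms @ 4 + 521.739ms (4/5)
11. 3130.435ms @ 24/5 + 391.304ms (3/5)
12. 3521.739ms @ 27/5 + 130.435ms (1/5)
13. 3652.174ms @ 28/5 + 521.739ms (4/5)
14. 4173.913ms @ 32/5 + 521.739ms (4/5)
15. 4695.652ms @ 36/5 + 521.739ms (4/5)

note 10 onset = 4b = 2608.696ms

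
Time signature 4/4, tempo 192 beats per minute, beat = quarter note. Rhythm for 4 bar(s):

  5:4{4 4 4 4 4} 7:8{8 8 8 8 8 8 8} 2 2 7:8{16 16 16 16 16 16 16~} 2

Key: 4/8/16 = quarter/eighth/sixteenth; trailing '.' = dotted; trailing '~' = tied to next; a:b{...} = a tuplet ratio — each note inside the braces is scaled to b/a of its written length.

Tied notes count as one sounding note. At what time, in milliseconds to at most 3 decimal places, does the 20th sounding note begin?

1. 0.0ms @ 0 + 250.0ms (4/5)
2. 250.0ms @ 4/5 + 250.0ms (4/5)
3. 500.0ms @ 8/5 + 250.0ms (4/5)
4. 750.0ms @ 12/5 + 250.0ms (4/5)
5. 1000.0ms @ 16/5 + 250.0ms (4/5)
6. 1250.0ms @ 4 + 178.571ms (4/7)
7. 1428.571ms @ 32/7 + 178.571ms (4/7)
8. 1607.143ms @ 36/7 + 178.571ms (4/7)
9. 1785.714ms @ 40/7 + 178.571ms (4/7)
10. 1964.286ms @ 44/7 + 178.571ms (4/7)
11. 2142.857ms @ 48/7 + 178.571ms (4/7)
12. 2321.429ms @ 52/7 + 178.571ms (4/7)
13. 2500.0ms @ 8 + 625.0ms (2)
14. 3125.0ms @ 10 + 625.0ms (2)
15. 3750.0ms @ 12 + 89.286ms (2/7)
16. 3839.286ms @ 86/7 + 89.286ms (2/7)
17. 3928.571ms @ 88/7 + 89.286ms (2/7)
18. 4017.857ms @ 90/7 + 89.286ms (2/7)
19. 4107.143ms @ 92/7 + 89.286ms (2/7)
20. 4196.429ms @ 94/7 + 89.286ms (2/7)
21. 4285.714ms @ 96/7 + 714.286ms (16/7)

note 20 onset = 94/7b = 4196.429ms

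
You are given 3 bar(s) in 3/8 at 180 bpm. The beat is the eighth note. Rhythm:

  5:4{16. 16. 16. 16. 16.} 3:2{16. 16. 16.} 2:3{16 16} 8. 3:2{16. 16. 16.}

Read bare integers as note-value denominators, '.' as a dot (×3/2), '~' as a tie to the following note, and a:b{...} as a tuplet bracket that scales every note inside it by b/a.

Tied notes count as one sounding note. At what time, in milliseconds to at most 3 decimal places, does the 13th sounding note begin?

1. 0.0ms @ 0 + 200.0ms (3/5)
2. 200.0ms @ 3/5 + 200.0ms (3/5)
3. 400.0ms @ 6/5 + 200.0ms (3/5)
4. 600.0ms @ 9/5 + 200.0ms (3/5)
5. 800.0ms @ 12/5 + 200.0ms (3/5)
6. 1000.0ms @ 3 + 166.667ms (1/2)
7. 1166.667ms @ 7/2 + 166.667ms (1/2)
8. 1333.333ms @ 4 + 166.667ms (1/2)
9. 1500.0ms @ 9/2 + 250.0ms (3/4)
10. 1750.0ms @ 21/4 + 250.0ms (3/4)
11. 2000.0ms @ 6 + 500.0ms (3/2)
12. 2500.0ms @ 15/2 + 166.667ms (1/2)
13. 2666.667ms @ 8 + 166.667ms (1/2)
14. 2833.333ms @ 17/2 + 166.667ms (1/2)

note 13 onset = 8b = 2666.667ms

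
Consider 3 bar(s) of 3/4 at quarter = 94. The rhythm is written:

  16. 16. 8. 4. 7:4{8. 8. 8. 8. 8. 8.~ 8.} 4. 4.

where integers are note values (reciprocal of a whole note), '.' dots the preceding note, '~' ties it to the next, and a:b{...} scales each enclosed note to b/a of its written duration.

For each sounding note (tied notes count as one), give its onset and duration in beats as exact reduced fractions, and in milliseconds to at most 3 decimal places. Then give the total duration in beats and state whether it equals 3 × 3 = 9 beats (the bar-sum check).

1) 0.0ms=0b +239.362ms=3/8b
2) 239.362ms=3/8b +239.362ms=3/8b
3) 478.723ms=3/4b +478.723ms=3/4b
4) 957.447ms=3/2b +957.447ms=3/2b
5) 1914.894ms=3b +273.556ms=3/7b
6) 2188.45ms=24/7b +273.556ms=3/7b
7) 2462.006ms=27/7b +273.556ms=3/7b
8) 2735.562ms=30/7b +273.556ms=3/7b
9) 3009.119ms=33/7b +273.556ms=3/7b
10) 3282.675ms=36/7b +547.112ms=6/7b
11) 3829.787ms=6b +957.447ms=3/2b
12) 4787.234ms=15/2b +957.447ms=3/2b
Σ=9b of 9 (94bpm 3/4) — PASS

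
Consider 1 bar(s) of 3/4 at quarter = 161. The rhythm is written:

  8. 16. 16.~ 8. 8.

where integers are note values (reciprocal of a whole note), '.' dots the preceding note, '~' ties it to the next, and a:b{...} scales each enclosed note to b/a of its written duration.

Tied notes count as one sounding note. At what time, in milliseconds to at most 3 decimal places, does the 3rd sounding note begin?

1. 0.0ms @ 0 + 279.503ms (3/4)
2. 279.503ms @ 3/4 + 139.752ms (3/8)
3. 419.255ms @ 9/8 + 419.255ms (9/8)
4. 838.509ms @ 9/4 + 279.503ms (3/4)

note 3 onset = 9/8b = 419.255ms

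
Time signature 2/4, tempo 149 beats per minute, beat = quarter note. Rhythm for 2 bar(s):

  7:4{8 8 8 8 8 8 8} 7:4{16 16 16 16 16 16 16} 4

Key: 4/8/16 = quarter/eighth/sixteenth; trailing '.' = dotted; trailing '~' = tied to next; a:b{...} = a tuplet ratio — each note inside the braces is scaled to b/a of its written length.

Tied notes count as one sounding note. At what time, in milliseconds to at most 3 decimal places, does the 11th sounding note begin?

1. 0.0ms @ 0 + 115.053ms (2/7)
2. 115.053ms @ 2/7 + 115.053ms (2/7)
3. 230.105ms @ 4/7 + 115.053ms (2/7)
4. 345.158ms @ 6/7 + 115.053ms (2/7)
5. 460.211ms @ 8/7 + 115.053ms (2/7)
6. 575.264ms @ 10/7 + 115.053ms (2/7)
7. 690.316ms @ 12/7 + 115.053ms (2/7)
8. 805.369ms @ 2 + 57.526ms (1/7)
9. 862.895ms @ 15/7 + 57.526ms (1/7)
10. 920.422ms @ 16/7 + 57.526ms (1/7)
11. 977.948ms @ 17/7 + 57.526ms (1/7)
12. 1035.475ms @ 18/7 + 57.526ms (1/7)
13. 1093.001ms @ 19/7 + 57.526ms (1/7)
14. 1150.527ms @ 20/7 + 57.526ms (1/7)
15. 1208.054ms @ 3 + 402.685ms (1)

note 11 onset = 17/7b = 977.948ms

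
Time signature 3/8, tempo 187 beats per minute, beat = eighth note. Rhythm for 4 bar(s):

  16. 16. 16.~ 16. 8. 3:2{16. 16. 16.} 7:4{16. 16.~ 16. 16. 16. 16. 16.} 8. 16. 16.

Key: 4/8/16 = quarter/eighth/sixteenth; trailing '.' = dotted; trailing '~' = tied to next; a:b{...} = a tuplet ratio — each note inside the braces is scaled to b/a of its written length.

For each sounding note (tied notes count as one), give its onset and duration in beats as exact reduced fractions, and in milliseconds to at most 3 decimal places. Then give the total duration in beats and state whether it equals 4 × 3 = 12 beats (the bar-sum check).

1) 0.0ms=0b +240.642ms=3/4b
2) 240.642ms=3/4b +240.642ms=3/4b
3) 481.283ms=3/2b +481.283ms=3/2b
4) 962.567ms=3b +481.283ms=3/2b
5) 1443.85ms=9/2b +160.428ms=1/2b
6) 1604.278ms=5b +160.428ms=1/2b
7) 1764.706ms=11/2b +160.428ms=1/2b
8) 1925.134ms=6b +137.51ms=3/7b
9) 2062.643ms=45/7b +275.019ms=6/7b
10) 2337.662ms=51/7b +137.51ms=3/7b
11) 2475.172ms=54/7b +137.51ms=3/7b
12) 2612.681ms=57/7b +137.51ms=3/7b
13) 2750.191ms=60/7b +137.51ms=3/7b
14) 2887.701ms=9b +481.283ms=3/2b
15) 3368.984ms=21/2b +240.642ms=3/4b
16) 3609.626ms=45/4b +240.642ms=3/4b
Σ=12b of 12 (187bpm 3/8) — PASS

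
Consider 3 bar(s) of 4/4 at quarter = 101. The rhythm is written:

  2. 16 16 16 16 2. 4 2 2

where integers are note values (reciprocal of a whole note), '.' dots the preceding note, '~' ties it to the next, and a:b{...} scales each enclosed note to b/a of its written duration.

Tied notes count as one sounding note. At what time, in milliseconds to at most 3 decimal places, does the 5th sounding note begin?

1. 0.0ms @ 0 + 1782.178ms (3)
2. 1782.178ms @ 3 + 148.515ms (1/4)
3. 1930.693ms @ 13/4 + 148.515ms (1/4)
4. 2079.208ms @ 7/2 + 148.515ms (1/4)
5. 2227.723ms @ 15/4 + 148.515ms (1/4)
6. 2376.238ms @ 4 + 1782.178ms (3)
7. 4158.416ms @ 7 + 594.059ms (1)
8. 4752.475ms @ 8 + 1188.119ms (2)
9. 5940.594ms @ 10 + 1188.119ms (2)

note 5 onset = 15/4b = 2227.723ms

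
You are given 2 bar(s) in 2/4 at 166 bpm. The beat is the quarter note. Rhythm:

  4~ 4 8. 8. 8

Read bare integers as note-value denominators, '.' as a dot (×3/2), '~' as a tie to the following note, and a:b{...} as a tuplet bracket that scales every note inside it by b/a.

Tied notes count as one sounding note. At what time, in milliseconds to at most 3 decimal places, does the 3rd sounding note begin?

note 3 onset = 11/4b = 993.976ms

1. 0.0ms @ 0 + 722.892ms (2)
2. 722.892ms @ 2 + 271.084ms (3/4)
3. 993.976ms @ 11/4 + 271.084ms (3/4)
4. 1265.06ms @ 7/2 + 180.723ms (1/2)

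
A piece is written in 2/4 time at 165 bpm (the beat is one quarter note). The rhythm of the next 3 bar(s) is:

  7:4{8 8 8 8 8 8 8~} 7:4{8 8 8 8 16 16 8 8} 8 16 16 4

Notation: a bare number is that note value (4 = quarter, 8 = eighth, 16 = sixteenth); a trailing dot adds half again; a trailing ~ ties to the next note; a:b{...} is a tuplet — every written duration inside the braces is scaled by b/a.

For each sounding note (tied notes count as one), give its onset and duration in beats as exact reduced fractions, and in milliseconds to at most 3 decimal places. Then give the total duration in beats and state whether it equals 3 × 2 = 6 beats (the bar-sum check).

1) 0.0ms=0b +103.896ms=2/7b
2) 103.896ms=2/7b +103.896ms=2/7b
3) 207.792ms=4/7b +103.896ms=2/7b
4) 311.688ms=6/7b +103.896ms=2/7b
5) 415.584ms=8/7b +103.896ms=2/7b
6) 519.481ms=10/7b +103.896ms=2/7b
7) 623.377ms=12/7b +207.792ms=4/7b
8) 831.169ms=16/7b +103.896ms=2/7b
9) 935.065ms=18/7b +103.896ms=2/7b
10) 1038.961ms=20/7b +103.896ms=2/7b
11) 1142.857ms=22/7b +51.948ms=1/7b
12) 1194.805ms=23/7b +51.948ms=1/7b
13) 1246.753ms=24/7b +103.896ms=2/7b
14) 1350.649ms=26/7b +103.896ms=2/7b
15) 1454.545ms=4b +181.818ms=1/2b
16) 1636.364ms=9/2b +90.909ms=1/4b
17) 1727.273ms=19/4b +90.909ms=1/4b
18) 1818.182ms=5b +363.636ms=1b
Σ=6b of 6 (165bpm 2/4) — PASS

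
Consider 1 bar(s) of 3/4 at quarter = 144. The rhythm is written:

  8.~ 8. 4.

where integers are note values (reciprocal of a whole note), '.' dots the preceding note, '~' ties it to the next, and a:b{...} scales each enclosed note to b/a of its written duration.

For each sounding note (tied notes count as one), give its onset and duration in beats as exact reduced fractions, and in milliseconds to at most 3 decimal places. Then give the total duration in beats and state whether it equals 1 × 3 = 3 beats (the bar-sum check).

1) 0.0ms=0b +625.0ms=3/2b
2) 625.0ms=3/2b +625.0ms=3/2b
Σ=3b of 3 (144bpm 3/4) — PASS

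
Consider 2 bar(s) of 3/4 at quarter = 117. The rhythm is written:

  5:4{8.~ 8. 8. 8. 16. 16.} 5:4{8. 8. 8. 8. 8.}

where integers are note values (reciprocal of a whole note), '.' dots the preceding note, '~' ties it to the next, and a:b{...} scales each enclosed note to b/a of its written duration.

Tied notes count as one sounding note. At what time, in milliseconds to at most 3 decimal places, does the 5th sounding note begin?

1. 0.0ms @ 0 + 615.385ms (6/5)
2. 615.385ms @ 6/5 + 307.692ms (3/5)
3. 923.077ms @ 9/5 + 307.692ms (3/5)
4. 1230.769ms @ 12/5 + 153.846ms (3/10)
5. 1384.615ms @ 27/10 + 153.846ms (3/10)
6. 1538.462ms @ 3 + 307.692ms (3/5)
7. 1846.154ms @ 18/5 + 307.692ms (3/5)
8. 2153.846ms @ 21/5 + 307.692ms (3/5)
9. 2461.538ms @ 24/5 + 307.692ms (3/5)
10. 2769.231ms @ 27/5 + 307.692ms (3/5)

note 5 onset = 27/10b = 1384.615ms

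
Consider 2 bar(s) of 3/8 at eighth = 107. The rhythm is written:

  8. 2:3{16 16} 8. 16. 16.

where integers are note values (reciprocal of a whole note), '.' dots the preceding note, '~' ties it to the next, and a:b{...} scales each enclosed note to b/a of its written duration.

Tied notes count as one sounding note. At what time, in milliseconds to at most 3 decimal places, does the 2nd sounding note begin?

1. 0.0ms @ 0 + 841.121ms (3/2)
2. 841.121ms @ 3/2 + 420.561ms (3/4)
3. 1261.682ms @ 9/4 + 420.561ms (3/4)
4. 1682.243ms @ 3 + 841.121ms (3/2)
5. 2523.364ms @ 9/2 + 420.561ms (3/4)
6. 2943.925ms @ 21/4 + 420.561ms (3/4)

note 2 onset = 3/2b = 841.121ms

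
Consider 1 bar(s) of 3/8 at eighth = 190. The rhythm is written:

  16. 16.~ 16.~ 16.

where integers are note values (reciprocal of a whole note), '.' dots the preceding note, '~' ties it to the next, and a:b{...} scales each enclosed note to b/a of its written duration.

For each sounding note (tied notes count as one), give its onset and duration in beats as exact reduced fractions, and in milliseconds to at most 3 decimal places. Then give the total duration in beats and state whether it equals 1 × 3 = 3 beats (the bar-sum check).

1) 0.0ms=0b +236.842ms=3/4b
2) 236.842ms=3/4b +710.526ms=9/4b
Σ=3b of 3 (190bpm 3/8) — PASS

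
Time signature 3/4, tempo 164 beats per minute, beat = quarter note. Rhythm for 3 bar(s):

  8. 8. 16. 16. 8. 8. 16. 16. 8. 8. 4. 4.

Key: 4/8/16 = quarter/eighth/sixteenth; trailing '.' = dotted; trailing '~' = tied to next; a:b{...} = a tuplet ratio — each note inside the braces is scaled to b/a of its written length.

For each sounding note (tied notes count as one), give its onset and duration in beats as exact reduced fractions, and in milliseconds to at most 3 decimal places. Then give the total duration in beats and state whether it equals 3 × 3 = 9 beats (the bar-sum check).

1) 0.0ms=0b +274.39ms=3/4b
2) 274.39ms=3/4b +274.39ms=3/4b
3) 548.78ms=3/2b +137.195ms=3/8b
4) 685.976ms=15/8b +137.195ms=3/8b
5) 823.171ms=9/4b +274.39ms=3/4b
6) 1097.561ms=3b +274.39ms=3/4b
7) 1371.951ms=15/4b +137.195ms=3/8b
8) 1509.146ms=33/8b +137.195ms=3/8b
9) 1646.341ms=9/2b +274.39ms=3/4b
10) 1920.732ms=21/4b +274.39ms=3/4b
11) 2195.122ms=6b +548.78ms=3/2b
12) 2743.902ms=15/2b +548.78ms=3/2b
Σ=9b of 9 (164bpm 3/4) — PASS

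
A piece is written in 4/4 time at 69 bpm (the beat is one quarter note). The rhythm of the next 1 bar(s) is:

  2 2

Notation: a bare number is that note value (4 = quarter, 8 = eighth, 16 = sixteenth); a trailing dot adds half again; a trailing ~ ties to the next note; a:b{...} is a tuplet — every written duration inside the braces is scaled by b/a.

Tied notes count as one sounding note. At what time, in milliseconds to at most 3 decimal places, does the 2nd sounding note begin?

1. 0.0ms @ 0 + 1739.13ms (2)
2. 1739.13ms @ 2 + 1739.13ms (2)

note 2 onset = 2b = 1739.13ms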